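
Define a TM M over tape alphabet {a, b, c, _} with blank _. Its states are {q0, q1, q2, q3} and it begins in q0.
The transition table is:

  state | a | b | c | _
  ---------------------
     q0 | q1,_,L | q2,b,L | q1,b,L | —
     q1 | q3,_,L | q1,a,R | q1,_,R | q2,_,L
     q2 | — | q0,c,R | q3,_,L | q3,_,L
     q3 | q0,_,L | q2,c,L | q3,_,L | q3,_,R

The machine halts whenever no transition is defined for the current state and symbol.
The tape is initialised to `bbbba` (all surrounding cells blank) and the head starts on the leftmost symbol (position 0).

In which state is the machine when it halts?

q0

q0 | __[b]bbba   read b → write b, move L, go to q2
q2 | _[_]bbbba   read _ → write _, move L, go to q3
q3 | [_]_bbbba   read _ → write _, move R, go to q3
q3 | _[_]bbbba   read _ → write _, move R, go to q3
q3 | __[b]bbba   read b → write c, move L, go to q2
q2 | _[_]cbbba   read _ → write _, move L, go to q3
q3 | [_]_cbbba   read _ → write _, move R, go to q3
q3 | _[_]cbbba   read _ → write _, move R, go to q3
q3 | __[c]bbba   read c → write _, move L, go to q3
q3 | _[_]_bbba   read _ → write _, move R, go to q3
q3 | __[_]bbba   read _ → write _, move R, go to q3
q3 | ___[b]bba   read b → write c, move L, go to q2
q2 | __[_]cbba   read _ → write _, move L, go to q3
q3 | _[_]_cbba   read _ → write _, move R, go to q3
q3 | __[_]cbba   read _ → write _, move R, go to q3
q3 | ___[c]bba   read c → write _, move L, go to q3
q3 | __[_]_bba   read _ → write _, move R, go to q3
q3 | ___[_]bba   read _ → write _, move R, go to q3
q3 | ____[b]ba   read b → write c, move L, go to q2
q2 | ___[_]cba   read _ → write _, move L, go to q3
q3 | __[_]_cba   read _ → write _, move R, go to q3
q3 | ___[_]cba   read _ → write _, move R, go to q3
q3 | ____[c]ba   read c → write _, move L, go to q3
q3 | ___[_]_ba   read _ → write _, move R, go to q3
q3 | ____[_]ba   read _ → write _, move R, go to q3
q3 | _____[b]a   read b → write c, move L, go to q2
q2 | ____[_]ca   read _ → write _, move L, go to q3
q3 | ___[_]_ca   read _ → write _, move R, go to q3
q3 | ____[_]ca   read _ → write _, move R, go to q3
q3 | _____[c]a   read c → write _, move L, go to q3
q3 | ____[_]_a   read _ → write _, move R, go to q3
q3 | _____[_]a   read _ → write _, move R, go to q3
q3 | ______[a]   read a → write _, move L, go to q0
q0 | _____[_]_
No transition is defined for (q0, _); M halts in state q0.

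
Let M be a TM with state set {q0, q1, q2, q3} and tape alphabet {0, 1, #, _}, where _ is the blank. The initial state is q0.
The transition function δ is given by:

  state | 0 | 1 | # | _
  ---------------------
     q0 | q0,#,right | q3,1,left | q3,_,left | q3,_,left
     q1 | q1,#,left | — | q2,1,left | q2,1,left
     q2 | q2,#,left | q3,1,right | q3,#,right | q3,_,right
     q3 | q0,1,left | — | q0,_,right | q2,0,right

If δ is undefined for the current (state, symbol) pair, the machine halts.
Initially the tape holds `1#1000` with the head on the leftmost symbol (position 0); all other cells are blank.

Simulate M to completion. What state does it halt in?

q3

state=q0 head=0 tape=___[1]#1000   (q0,1)→(q3,1,left)
state=q3 head=-1 tape=__[_]1#1000   (q3,_)→(q2,0,right)
state=q2 head=0 tape=__0[1]#1000   (q2,1)→(q3,1,right)
state=q3 head=1 tape=__01[#]1000   (q3,#)→(q0,_,right)
state=q0 head=2 tape=__01_[1]000   (q0,1)→(q3,1,left)
state=q3 head=1 tape=__01[_]1000   (q3,_)→(q2,0,right)
state=q2 head=2 tape=__010[1]000   (q2,1)→(q3,1,right)
state=q3 head=3 tape=__0101[0]00   (q3,0)→(q0,1,left)
state=q0 head=2 tape=__010[1]100   (q0,1)→(q3,1,left)
state=q3 head=1 tape=__01[0]1100   (q3,0)→(q0,1,left)
state=q0 head=0 tape=__0[1]11100   (q0,1)→(q3,1,left)
state=q3 head=-1 tape=__[0]111100   (q3,0)→(q0,1,left)
state=q0 head=-2 tape=_[_]1111100   (q0,_)→(q3,_,left)
state=q3 head=-3 tape=[_]_1111100   (q3,_)→(q2,0,right)
state=q2 head=-2 tape=0[_]1111100   (q2,_)→(q3,_,right)
state=q3 head=-1 tape=0_[1]111100
No transition is defined for (q3, 1); M halts in state q3.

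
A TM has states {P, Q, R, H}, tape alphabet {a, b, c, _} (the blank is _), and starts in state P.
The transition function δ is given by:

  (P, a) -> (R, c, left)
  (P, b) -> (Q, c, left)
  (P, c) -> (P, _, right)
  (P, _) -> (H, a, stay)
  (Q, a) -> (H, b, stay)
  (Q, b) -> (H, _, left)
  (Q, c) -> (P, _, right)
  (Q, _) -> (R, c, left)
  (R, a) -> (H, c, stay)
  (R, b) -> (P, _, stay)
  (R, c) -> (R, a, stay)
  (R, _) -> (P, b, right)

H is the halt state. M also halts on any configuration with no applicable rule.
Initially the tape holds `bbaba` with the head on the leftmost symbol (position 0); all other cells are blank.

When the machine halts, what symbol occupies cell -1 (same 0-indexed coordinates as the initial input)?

state=P head=0 tape=__[b]baba   (P,b)→(Q,c,left)
state=Q head=-1 tape=_[_]cbaba   (Q,_)→(R,c,left)
state=R head=-2 tape=[_]ccbaba   (R,_)→(P,b,right)
state=P head=-1 tape=b[c]cbaba   (P,c)→(P,_,right)
state=P head=0 tape=b_[c]baba   (P,c)→(P,_,right)
state=P head=1 tape=b__[b]aba   (P,b)→(Q,c,left)
state=Q head=0 tape=b_[_]caba   (Q,_)→(R,c,left)
state=R head=-1 tape=b[_]ccaba   (R,_)→(P,b,right)
state=P head=0 tape=bb[c]caba   (P,c)→(P,_,right)
state=P head=1 tape=bb_[c]aba   (P,c)→(P,_,right)
state=P head=2 tape=bb__[a]ba   (P,a)→(R,c,left)
state=R head=1 tape=bb_[_]cba   (R,_)→(P,b,right)
state=P head=2 tape=bb_b[c]ba   (P,c)→(P,_,right)
state=P head=3 tape=bb_b_[b]a   (P,b)→(Q,c,left)
state=Q head=2 tape=bb_b[_]ca   (Q,_)→(R,c,left)
state=R head=1 tape=bb_[b]cca   (R,b)→(P,_,stay)
state=P head=1 tape=bb_[_]cca   (P,_)→(H,a,stay)
state=H head=1 tape=bb_[a]cca
Cell -1 holds b when M halts.

b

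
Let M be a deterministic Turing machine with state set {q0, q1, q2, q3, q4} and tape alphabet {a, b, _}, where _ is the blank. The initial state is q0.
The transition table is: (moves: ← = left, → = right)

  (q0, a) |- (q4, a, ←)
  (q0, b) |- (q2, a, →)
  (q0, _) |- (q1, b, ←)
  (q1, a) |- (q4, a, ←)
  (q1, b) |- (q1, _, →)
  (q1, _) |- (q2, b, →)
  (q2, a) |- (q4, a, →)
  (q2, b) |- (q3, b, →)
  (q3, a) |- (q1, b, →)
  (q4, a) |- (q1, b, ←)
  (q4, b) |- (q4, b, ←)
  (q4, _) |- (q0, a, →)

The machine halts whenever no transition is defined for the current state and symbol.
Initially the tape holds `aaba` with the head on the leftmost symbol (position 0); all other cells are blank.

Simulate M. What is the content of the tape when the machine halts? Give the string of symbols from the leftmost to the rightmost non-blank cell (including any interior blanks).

state=q0 head=0 tape=___[a]aba   (q0,a)→(q4,a,←)
state=q4 head=-1 tape=__[_]aaba   (q4,_)→(q0,a,→)
state=q0 head=0 tape=__a[a]aba   (q0,a)→(q4,a,←)
state=q4 head=-1 tape=__[a]aaba   (q4,a)→(q1,b,←)
state=q1 head=-2 tape=_[_]baaba   (q1,_)→(q2,b,→)
state=q2 head=-1 tape=_b[b]aaba   (q2,b)→(q3,b,→)
state=q3 head=0 tape=_bb[a]aba   (q3,a)→(q1,b,→)
state=q1 head=1 tape=_bbb[a]ba   (q1,a)→(q4,a,←)
state=q4 head=0 tape=_bb[b]aba   (q4,b)→(q4,b,←)
state=q4 head=-1 tape=_b[b]baba   (q4,b)→(q4,b,←)
state=q4 head=-2 tape=_[b]bbaba   (q4,b)→(q4,b,←)
state=q4 head=-3 tape=[_]bbbaba   (q4,_)→(q0,a,→)
state=q0 head=-2 tape=a[b]bbaba   (q0,b)→(q2,a,→)
state=q2 head=-1 tape=aa[b]baba   (q2,b)→(q3,b,→)
state=q3 head=0 tape=aab[b]aba
The non-blank tape span at halt is aabbaba.

aabbaba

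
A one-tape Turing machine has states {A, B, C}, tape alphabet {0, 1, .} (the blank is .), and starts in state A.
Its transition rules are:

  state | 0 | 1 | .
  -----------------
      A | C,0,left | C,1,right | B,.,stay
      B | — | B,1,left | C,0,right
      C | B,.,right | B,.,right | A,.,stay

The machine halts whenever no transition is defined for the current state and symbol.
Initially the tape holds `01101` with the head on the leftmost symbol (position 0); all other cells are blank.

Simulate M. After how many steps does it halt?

A | .[0]1101   read 0 → write 0, move left, go to C
C | [.]01101   read . → write ., move stay, go to A
A | [.]01101   read . → write ., move stay, go to B
B | [.]01101   read . → write 0, move right, go to C
C | 0[0]1101   read 0 → write ., move right, go to B
B | 0.[1]101   read 1 → write 1, move left, go to B
B | 0[.]1101   read . → write 0, move right, go to C
C | 00[1]101   read 1 → write ., move right, go to B
B | 00.[1]01   read 1 → write 1, move left, go to B
B | 00[.]101   read . → write 0, move right, go to C
C | 000[1]01   read 1 → write ., move right, go to B
B | 000.[0]1
M halts after 11 transitions.

11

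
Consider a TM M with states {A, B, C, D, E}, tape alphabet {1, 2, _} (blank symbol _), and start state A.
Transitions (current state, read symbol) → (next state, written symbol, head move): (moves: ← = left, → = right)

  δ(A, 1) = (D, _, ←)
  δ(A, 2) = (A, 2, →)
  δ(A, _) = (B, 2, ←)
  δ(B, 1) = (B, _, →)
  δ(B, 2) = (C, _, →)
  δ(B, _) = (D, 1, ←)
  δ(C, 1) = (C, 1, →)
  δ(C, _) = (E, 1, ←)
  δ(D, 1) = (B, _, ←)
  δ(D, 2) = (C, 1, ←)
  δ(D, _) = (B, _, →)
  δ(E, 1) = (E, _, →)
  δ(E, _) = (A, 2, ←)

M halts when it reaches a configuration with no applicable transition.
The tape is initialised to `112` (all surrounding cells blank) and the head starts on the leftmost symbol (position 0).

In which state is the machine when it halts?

C

state=A head=0 tape=_[1]12_   (A,1)→(D,_,←)
state=D head=-1 tape=[_]_12_   (D,_)→(B,_,→)
state=B head=0 tape=_[_]12_   (B,_)→(D,1,←)
state=D head=-1 tape=[_]112_   (D,_)→(B,_,→)
state=B head=0 tape=_[1]12_   (B,1)→(B,_,→)
state=B head=1 tape=__[1]2_   (B,1)→(B,_,→)
state=B head=2 tape=___[2]_   (B,2)→(C,_,→)
state=C head=3 tape=____[_]   (C,_)→(E,1,←)
state=E head=2 tape=___[_]1   (E,_)→(A,2,←)
state=A head=1 tape=__[_]21   (A,_)→(B,2,←)
state=B head=0 tape=_[_]221   (B,_)→(D,1,←)
state=D head=-1 tape=[_]1221   (D,_)→(B,_,→)
state=B head=0 tape=_[1]221   (B,1)→(B,_,→)
state=B head=1 tape=__[2]21   (B,2)→(C,_,→)
state=C head=2 tape=___[2]1
No transition is defined for (C, 2); M halts in state C.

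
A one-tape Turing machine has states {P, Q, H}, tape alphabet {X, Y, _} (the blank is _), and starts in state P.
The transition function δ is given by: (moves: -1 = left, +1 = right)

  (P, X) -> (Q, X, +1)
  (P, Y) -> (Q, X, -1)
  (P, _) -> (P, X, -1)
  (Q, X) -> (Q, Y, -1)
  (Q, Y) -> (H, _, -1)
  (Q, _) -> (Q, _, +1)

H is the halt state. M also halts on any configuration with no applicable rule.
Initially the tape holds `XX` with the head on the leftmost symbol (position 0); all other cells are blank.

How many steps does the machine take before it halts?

5

P | _[X]X   read X → write X, move +1, go to Q
Q | _X[X]   read X → write Y, move -1, go to Q
Q | _[X]Y   read X → write Y, move -1, go to Q
Q | [_]YY   read _ → write _, move +1, go to Q
Q | _[Y]Y   read Y → write _, move -1, go to H
H | [_]_Y
M halts after 5 transitions.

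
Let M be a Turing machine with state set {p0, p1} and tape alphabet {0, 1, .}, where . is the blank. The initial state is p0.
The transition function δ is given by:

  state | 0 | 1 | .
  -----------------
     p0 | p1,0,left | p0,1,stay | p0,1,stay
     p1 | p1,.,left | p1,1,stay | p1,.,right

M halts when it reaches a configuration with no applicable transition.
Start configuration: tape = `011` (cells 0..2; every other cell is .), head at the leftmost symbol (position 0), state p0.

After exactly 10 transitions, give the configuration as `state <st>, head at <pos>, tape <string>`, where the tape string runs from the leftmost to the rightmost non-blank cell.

state=p0 head=0 tape=.[0]11   (p0,0)→(p1,0,left)
state=p1 head=-1 tape=[.]011   (p1,.)→(p1,.,right)
state=p1 head=0 tape=.[0]11   (p1,0)→(p1,.,left)
state=p1 head=-1 tape=[.].11   (p1,.)→(p1,.,right)
state=p1 head=0 tape=.[.]11   (p1,.)→(p1,.,right)
state=p1 head=1 tape=..[1]1   (p1,1)→(p1,1,stay)
state=p1 head=1 tape=..[1]1   (p1,1)→(p1,1,stay)
state=p1 head=1 tape=..[1]1   (p1,1)→(p1,1,stay)
state=p1 head=1 tape=..[1]1   (p1,1)→(p1,1,stay)
state=p1 head=1 tape=..[1]1   (p1,1)→(p1,1,stay)
state=p1 head=1 tape=..[1]1
After 10 steps: state p1, head at 1, tape 11.

state p1, head at 1, tape 11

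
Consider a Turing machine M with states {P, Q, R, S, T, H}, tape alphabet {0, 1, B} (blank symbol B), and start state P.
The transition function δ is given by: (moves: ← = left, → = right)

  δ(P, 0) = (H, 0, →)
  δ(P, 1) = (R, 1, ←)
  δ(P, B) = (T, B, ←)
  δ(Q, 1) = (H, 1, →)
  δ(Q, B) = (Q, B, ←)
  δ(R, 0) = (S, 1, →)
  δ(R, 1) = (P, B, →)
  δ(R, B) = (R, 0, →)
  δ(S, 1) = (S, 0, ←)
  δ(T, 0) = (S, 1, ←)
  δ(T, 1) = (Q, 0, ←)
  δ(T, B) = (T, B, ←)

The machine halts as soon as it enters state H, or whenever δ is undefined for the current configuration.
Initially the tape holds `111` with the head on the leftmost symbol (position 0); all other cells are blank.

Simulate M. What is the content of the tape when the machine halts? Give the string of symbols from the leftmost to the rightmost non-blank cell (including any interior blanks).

001

P | B[1]11B   read 1 → write 1, move ←, go to R
R | [B]111B   read B → write 0, move →, go to R
R | 0[1]11B   read 1 → write B, move →, go to P
P | 0B[1]1B   read 1 → write 1, move ←, go to R
R | 0[B]11B   read B → write 0, move →, go to R
R | 00[1]1B   read 1 → write B, move →, go to P
P | 00B[1]B   read 1 → write 1, move ←, go to R
R | 00[B]1B   read B → write 0, move →, go to R
R | 000[1]B   read 1 → write B, move →, go to P
P | 000B[B]   read B → write B, move ←, go to T
T | 000[B]B   read B → write B, move ←, go to T
T | 00[0]BB   read 0 → write 1, move ←, go to S
S | 0[0]1BB
The non-blank tape span at halt is 001.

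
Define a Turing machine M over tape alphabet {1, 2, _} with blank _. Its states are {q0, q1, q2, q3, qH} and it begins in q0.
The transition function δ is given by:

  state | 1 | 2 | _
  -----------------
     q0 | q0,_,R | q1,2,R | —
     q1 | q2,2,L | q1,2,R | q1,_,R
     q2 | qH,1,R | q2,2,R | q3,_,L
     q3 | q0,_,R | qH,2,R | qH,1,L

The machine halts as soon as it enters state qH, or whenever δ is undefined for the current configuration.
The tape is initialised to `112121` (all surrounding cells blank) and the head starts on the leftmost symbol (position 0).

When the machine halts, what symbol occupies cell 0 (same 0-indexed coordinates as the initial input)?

_

state=q0 head=0 tape=[1]12121_   (q0,1)→(q0,_,R)
state=q0 head=1 tape=_[1]2121_   (q0,1)→(q0,_,R)
state=q0 head=2 tape=__[2]121_   (q0,2)→(q1,2,R)
state=q1 head=3 tape=__2[1]21_   (q1,1)→(q2,2,L)
state=q2 head=2 tape=__[2]221_   (q2,2)→(q2,2,R)
state=q2 head=3 tape=__2[2]21_   (q2,2)→(q2,2,R)
state=q2 head=4 tape=__22[2]1_   (q2,2)→(q2,2,R)
state=q2 head=5 tape=__222[1]_   (q2,1)→(qH,1,R)
state=qH head=6 tape=__2221[_]
Cell 0 holds _ when M halts.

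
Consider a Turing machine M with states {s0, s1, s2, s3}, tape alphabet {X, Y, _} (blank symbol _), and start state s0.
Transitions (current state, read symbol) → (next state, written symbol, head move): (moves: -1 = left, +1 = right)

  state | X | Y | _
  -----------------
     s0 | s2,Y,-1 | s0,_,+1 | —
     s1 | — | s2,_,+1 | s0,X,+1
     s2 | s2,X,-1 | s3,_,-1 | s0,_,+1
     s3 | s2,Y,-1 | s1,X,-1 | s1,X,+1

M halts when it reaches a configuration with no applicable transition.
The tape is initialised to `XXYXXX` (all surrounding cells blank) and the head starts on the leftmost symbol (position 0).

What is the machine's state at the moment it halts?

state=s0 head=0 tape=_[X]XYXXX_   (s0,X)→(s2,Y,-1)
state=s2 head=-1 tape=[_]YXYXXX_   (s2,_)→(s0,_,+1)
state=s0 head=0 tape=_[Y]XYXXX_   (s0,Y)→(s0,_,+1)
state=s0 head=1 tape=__[X]YXXX_   (s0,X)→(s2,Y,-1)
state=s2 head=0 tape=_[_]YYXXX_   (s2,_)→(s0,_,+1)
state=s0 head=1 tape=__[Y]YXXX_   (s0,Y)→(s0,_,+1)
state=s0 head=2 tape=___[Y]XXX_   (s0,Y)→(s0,_,+1)
state=s0 head=3 tape=____[X]XX_   (s0,X)→(s2,Y,-1)
state=s2 head=2 tape=___[_]YXX_   (s2,_)→(s0,_,+1)
state=s0 head=3 tape=____[Y]XX_   (s0,Y)→(s0,_,+1)
state=s0 head=4 tape=_____[X]X_   (s0,X)→(s2,Y,-1)
state=s2 head=3 tape=____[_]YX_   (s2,_)→(s0,_,+1)
state=s0 head=4 tape=_____[Y]X_   (s0,Y)→(s0,_,+1)
state=s0 head=5 tape=______[X]_   (s0,X)→(s2,Y,-1)
state=s2 head=4 tape=_____[_]Y_   (s2,_)→(s0,_,+1)
state=s0 head=5 tape=______[Y]_   (s0,Y)→(s0,_,+1)
state=s0 head=6 tape=_______[_]
No transition is defined for (s0, _); M halts in state s0.

s0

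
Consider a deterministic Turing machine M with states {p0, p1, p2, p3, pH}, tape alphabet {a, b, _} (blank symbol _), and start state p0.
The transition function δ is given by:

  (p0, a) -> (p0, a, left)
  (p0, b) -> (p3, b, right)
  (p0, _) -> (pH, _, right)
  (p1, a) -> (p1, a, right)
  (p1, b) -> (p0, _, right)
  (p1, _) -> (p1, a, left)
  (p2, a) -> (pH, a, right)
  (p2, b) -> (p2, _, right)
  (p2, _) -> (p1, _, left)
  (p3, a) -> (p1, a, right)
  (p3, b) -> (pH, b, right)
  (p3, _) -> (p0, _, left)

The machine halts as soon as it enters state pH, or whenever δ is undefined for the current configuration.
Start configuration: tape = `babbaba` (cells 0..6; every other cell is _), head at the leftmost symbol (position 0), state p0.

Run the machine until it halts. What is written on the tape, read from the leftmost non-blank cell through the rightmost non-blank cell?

p0 | [b]abbaba   read b → write b, move right, go to p3
p3 | b[a]bbaba   read a → write a, move right, go to p1
p1 | ba[b]baba   read b → write _, move right, go to p0
p0 | ba_[b]aba   read b → write b, move right, go to p3
p3 | ba_b[a]ba   read a → write a, move right, go to p1
p1 | ba_ba[b]a   read b → write _, move right, go to p0
p0 | ba_ba_[a]   read a → write a, move left, go to p0
p0 | ba_ba[_]a   read _ → write _, move right, go to pH
pH | ba_ba_[a]
The non-blank tape span at halt is ba_ba_a.

ba_ba_a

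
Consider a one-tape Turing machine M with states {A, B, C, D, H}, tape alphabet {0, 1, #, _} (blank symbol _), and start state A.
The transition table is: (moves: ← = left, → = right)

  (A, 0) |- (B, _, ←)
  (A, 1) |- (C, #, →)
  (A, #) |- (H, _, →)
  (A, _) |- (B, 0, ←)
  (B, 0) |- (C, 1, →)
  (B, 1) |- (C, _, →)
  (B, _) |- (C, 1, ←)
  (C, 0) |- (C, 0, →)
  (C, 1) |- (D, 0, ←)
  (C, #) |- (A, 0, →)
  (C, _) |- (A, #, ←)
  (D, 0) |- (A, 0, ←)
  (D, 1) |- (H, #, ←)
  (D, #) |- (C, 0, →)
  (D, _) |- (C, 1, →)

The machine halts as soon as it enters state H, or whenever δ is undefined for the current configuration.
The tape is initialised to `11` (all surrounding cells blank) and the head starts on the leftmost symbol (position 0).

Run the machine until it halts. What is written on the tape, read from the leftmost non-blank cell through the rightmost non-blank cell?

#0

state=A head=0 tape=[1]1__   (A,1)→(C,#,→)
state=C head=1 tape=#[1]__   (C,1)→(D,0,←)
state=D head=0 tape=[#]0__   (D,#)→(C,0,→)
state=C head=1 tape=0[0]__   (C,0)→(C,0,→)
state=C head=2 tape=00[_]_   (C,_)→(A,#,←)
state=A head=1 tape=0[0]#_   (A,0)→(B,_,←)
state=B head=0 tape=[0]_#_   (B,0)→(C,1,→)
state=C head=1 tape=1[_]#_   (C,_)→(A,#,←)
state=A head=0 tape=[1]##_   (A,1)→(C,#,→)
state=C head=1 tape=#[#]#_   (C,#)→(A,0,→)
state=A head=2 tape=#0[#]_   (A,#)→(H,_,→)
state=H head=3 tape=#0_[_]
The non-blank tape span at halt is #0.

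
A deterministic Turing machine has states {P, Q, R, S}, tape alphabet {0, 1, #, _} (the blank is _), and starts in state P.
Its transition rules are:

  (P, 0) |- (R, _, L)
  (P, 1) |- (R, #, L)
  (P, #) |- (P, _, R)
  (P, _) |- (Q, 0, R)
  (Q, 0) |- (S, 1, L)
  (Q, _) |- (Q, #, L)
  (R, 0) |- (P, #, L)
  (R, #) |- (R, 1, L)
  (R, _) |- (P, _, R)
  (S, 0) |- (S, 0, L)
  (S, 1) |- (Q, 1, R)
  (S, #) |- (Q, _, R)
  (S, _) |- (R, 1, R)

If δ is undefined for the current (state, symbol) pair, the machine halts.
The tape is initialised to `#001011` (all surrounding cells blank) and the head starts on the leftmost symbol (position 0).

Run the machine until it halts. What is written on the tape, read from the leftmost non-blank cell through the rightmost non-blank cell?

P | _[#]001011   read # → write _, move R, go to P
P | __[0]01011   read 0 → write _, move L, go to R
R | _[_]_01011   read _ → write _, move R, go to P
P | __[_]01011   read _ → write 0, move R, go to Q
Q | __0[0]1011   read 0 → write 1, move L, go to S
S | __[0]11011   read 0 → write 0, move L, go to S
S | _[_]011011   read _ → write 1, move R, go to R
R | _1[0]11011   read 0 → write #, move L, go to P
P | _[1]#11011   read 1 → write #, move L, go to R
R | [_]##11011   read _ → write _, move R, go to P
P | _[#]#11011   read # → write _, move R, go to P
P | __[#]11011   read # → write _, move R, go to P
P | ___[1]1011   read 1 → write #, move L, go to R
R | __[_]#1011   read _ → write _, move R, go to P
P | ___[#]1011   read # → write _, move R, go to P
P | ____[1]011   read 1 → write #, move L, go to R
R | ___[_]#011   read _ → write _, move R, go to P
P | ____[#]011   read # → write _, move R, go to P
P | _____[0]11   read 0 → write _, move L, go to R
R | ____[_]_11   read _ → write _, move R, go to P
P | _____[_]11   read _ → write 0, move R, go to Q
Q | _____0[1]1
The non-blank tape span at halt is 011.

011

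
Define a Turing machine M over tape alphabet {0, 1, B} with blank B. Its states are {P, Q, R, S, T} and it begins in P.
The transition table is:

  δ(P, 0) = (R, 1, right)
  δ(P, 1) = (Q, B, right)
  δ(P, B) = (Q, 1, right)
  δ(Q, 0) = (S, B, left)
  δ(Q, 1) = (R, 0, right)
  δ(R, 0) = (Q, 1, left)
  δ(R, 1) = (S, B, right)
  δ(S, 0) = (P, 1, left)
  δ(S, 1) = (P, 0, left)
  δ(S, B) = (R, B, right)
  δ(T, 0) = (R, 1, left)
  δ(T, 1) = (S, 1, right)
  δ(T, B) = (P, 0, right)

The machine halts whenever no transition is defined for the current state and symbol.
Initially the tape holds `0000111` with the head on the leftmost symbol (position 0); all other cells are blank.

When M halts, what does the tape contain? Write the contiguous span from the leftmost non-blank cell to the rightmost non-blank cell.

P | [0]000111   read 0 → write 1, move right, go to R
R | 1[0]00111   read 0 → write 1, move left, go to Q
Q | [1]100111   read 1 → write 0, move right, go to R
R | 0[1]00111   read 1 → write B, move right, go to S
S | 0B[0]0111   read 0 → write 1, move left, go to P
P | 0[B]10111   read B → write 1, move right, go to Q
Q | 01[1]0111   read 1 → write 0, move right, go to R
R | 010[0]111   read 0 → write 1, move left, go to Q
Q | 01[0]1111   read 0 → write B, move left, go to S
S | 0[1]B1111   read 1 → write 0, move left, go to P
P | [0]0B1111   read 0 → write 1, move right, go to R
R | 1[0]B1111   read 0 → write 1, move left, go to Q
Q | [1]1B1111   read 1 → write 0, move right, go to R
R | 0[1]B1111   read 1 → write B, move right, go to S
S | 0B[B]1111   read B → write B, move right, go to R
R | 0BB[1]111   read 1 → write B, move right, go to S
S | 0BBB[1]11   read 1 → write 0, move left, go to P
P | 0BB[B]011   read B → write 1, move right, go to Q
Q | 0BB1[0]11   read 0 → write B, move left, go to S
S | 0BB[1]B11   read 1 → write 0, move left, go to P
P | 0B[B]0B11   read B → write 1, move right, go to Q
Q | 0B1[0]B11   read 0 → write B, move left, go to S
S | 0B[1]BB11   read 1 → write 0, move left, go to P
P | 0[B]0BB11   read B → write 1, move right, go to Q
Q | 01[0]BB11   read 0 → write B, move left, go to S
S | 0[1]BBB11   read 1 → write 0, move left, go to P
P | [0]0BBB11   read 0 → write 1, move right, go to R
R | 1[0]BBB11   read 0 → write 1, move left, go to Q
Q | [1]1BBB11   read 1 → write 0, move right, go to R
R | 0[1]BBB11   read 1 → write B, move right, go to S
S | 0B[B]BB11   read B → write B, move right, go to R
R | 0BB[B]B11
The non-blank tape span at halt is 0BBBB11.

0BBBB11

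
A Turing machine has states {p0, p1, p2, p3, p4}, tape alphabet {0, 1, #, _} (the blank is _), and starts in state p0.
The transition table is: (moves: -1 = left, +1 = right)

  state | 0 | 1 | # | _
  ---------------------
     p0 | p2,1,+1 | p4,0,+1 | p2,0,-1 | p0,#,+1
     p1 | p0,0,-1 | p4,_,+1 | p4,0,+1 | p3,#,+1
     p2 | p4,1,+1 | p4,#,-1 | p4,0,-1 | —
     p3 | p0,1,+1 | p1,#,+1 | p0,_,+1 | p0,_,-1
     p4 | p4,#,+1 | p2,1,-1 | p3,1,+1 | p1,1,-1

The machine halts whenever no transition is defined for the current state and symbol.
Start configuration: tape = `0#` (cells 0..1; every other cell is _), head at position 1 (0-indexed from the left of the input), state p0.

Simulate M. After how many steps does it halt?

10

state=p0 head=1 tape=_0[#]_   (p0,#)→(p2,0,-1)
state=p2 head=0 tape=_[0]0_   (p2,0)→(p4,1,+1)
state=p4 head=1 tape=_1[0]_   (p4,0)→(p4,#,+1)
state=p4 head=2 tape=_1#[_]   (p4,_)→(p1,1,-1)
state=p1 head=1 tape=_1[#]1   (p1,#)→(p4,0,+1)
state=p4 head=2 tape=_10[1]   (p4,1)→(p2,1,-1)
state=p2 head=1 tape=_1[0]1   (p2,0)→(p4,1,+1)
state=p4 head=2 tape=_11[1]   (p4,1)→(p2,1,-1)
state=p2 head=1 tape=_1[1]1   (p2,1)→(p4,#,-1)
state=p4 head=0 tape=_[1]#1   (p4,1)→(p2,1,-1)
state=p2 head=-1 tape=[_]1#1
M halts after 10 transitions.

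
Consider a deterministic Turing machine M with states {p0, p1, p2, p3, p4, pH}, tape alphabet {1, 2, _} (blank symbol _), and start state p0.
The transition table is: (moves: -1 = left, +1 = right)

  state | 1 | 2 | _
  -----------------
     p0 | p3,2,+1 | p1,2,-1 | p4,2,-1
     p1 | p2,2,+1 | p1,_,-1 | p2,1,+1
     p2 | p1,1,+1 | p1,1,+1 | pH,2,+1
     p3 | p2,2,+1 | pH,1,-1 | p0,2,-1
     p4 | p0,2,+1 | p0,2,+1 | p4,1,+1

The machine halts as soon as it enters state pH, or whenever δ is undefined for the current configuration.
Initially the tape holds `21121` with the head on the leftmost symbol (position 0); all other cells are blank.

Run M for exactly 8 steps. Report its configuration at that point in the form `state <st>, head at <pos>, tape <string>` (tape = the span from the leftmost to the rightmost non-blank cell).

state=p0 head=0 tape=_[2]1121   (p0,2)→(p1,2,-1)
state=p1 head=-1 tape=[_]21121   (p1,_)→(p2,1,+1)
state=p2 head=0 tape=1[2]1121   (p2,2)→(p1,1,+1)
state=p1 head=1 tape=11[1]121   (p1,1)→(p2,2,+1)
state=p2 head=2 tape=112[1]21   (p2,1)→(p1,1,+1)
state=p1 head=3 tape=1121[2]1   (p1,2)→(p1,_,-1)
state=p1 head=2 tape=112[1]_1   (p1,1)→(p2,2,+1)
state=p2 head=3 tape=1122[_]1   (p2,_)→(pH,2,+1)
state=pH head=4 tape=11222[1]
After 8 steps: state pH, head at 4, tape 112221.

state pH, head at 4, tape 112221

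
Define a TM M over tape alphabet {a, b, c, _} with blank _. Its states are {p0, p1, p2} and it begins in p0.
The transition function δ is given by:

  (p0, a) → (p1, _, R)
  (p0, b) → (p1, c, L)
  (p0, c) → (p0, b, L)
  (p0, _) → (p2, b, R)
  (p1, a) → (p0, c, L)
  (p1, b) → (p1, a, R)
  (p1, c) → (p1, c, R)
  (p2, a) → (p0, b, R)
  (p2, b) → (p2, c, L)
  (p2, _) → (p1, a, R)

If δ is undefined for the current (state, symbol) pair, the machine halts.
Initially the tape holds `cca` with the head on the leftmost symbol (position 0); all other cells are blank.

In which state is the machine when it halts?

p0 | __[c]ca_   read c → write b, move L, go to p0
p0 | _[_]bca_   read _ → write b, move R, go to p2
p2 | _b[b]ca_   read b → write c, move L, go to p2
p2 | _[b]cca_   read b → write c, move L, go to p2
p2 | [_]ccca_   read _ → write a, move R, go to p1
p1 | a[c]cca_   read c → write c, move R, go to p1
p1 | ac[c]ca_   read c → write c, move R, go to p1
p1 | acc[c]a_   read c → write c, move R, go to p1
p1 | accc[a]_   read a → write c, move L, go to p0
p0 | acc[c]c_   read c → write b, move L, go to p0
p0 | ac[c]bc_   read c → write b, move L, go to p0
p0 | a[c]bbc_   read c → write b, move L, go to p0
p0 | [a]bbbc_   read a → write _, move R, go to p1
p1 | _[b]bbc_   read b → write a, move R, go to p1
p1 | _a[b]bc_   read b → write a, move R, go to p1
p1 | _aa[b]c_   read b → write a, move R, go to p1
p1 | _aaa[c]_   read c → write c, move R, go to p1
p1 | _aaac[_]
No transition is defined for (p1, _); M halts in state p1.

p1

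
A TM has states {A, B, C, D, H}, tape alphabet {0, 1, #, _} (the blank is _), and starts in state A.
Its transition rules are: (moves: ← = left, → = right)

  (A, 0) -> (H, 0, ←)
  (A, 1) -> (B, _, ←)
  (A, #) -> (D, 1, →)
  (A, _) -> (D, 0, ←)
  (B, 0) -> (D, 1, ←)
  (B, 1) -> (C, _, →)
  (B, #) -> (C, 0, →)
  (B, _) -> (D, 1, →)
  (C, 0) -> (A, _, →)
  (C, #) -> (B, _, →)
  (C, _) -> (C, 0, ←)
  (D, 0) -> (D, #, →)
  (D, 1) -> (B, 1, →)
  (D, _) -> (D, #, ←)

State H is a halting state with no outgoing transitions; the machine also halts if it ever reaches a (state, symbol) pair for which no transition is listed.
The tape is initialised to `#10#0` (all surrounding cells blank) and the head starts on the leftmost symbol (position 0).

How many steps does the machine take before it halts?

A | [#]10#0_   read # → write 1, move →, go to D
D | 1[1]0#0_   read 1 → write 1, move →, go to B
B | 11[0]#0_   read 0 → write 1, move ←, go to D
D | 1[1]1#0_   read 1 → write 1, move →, go to B
B | 11[1]#0_   read 1 → write _, move →, go to C
C | 11_[#]0_   read # → write _, move →, go to B
B | 11__[0]_   read 0 → write 1, move ←, go to D
D | 11_[_]1_   read _ → write #, move ←, go to D
D | 11[_]#1_   read _ → write #, move ←, go to D
D | 1[1]##1_   read 1 → write 1, move →, go to B
B | 11[#]#1_   read # → write 0, move →, go to C
C | 110[#]1_   read # → write _, move →, go to B
B | 110_[1]_   read 1 → write _, move →, go to C
C | 110__[_]   read _ → write 0, move ←, go to C
C | 110_[_]0   read _ → write 0, move ←, go to C
C | 110[_]00   read _ → write 0, move ←, go to C
C | 11[0]000   read 0 → write _, move →, go to A
A | 11_[0]00   read 0 → write 0, move ←, go to H
H | 11[_]000
M halts after 18 transitions.

18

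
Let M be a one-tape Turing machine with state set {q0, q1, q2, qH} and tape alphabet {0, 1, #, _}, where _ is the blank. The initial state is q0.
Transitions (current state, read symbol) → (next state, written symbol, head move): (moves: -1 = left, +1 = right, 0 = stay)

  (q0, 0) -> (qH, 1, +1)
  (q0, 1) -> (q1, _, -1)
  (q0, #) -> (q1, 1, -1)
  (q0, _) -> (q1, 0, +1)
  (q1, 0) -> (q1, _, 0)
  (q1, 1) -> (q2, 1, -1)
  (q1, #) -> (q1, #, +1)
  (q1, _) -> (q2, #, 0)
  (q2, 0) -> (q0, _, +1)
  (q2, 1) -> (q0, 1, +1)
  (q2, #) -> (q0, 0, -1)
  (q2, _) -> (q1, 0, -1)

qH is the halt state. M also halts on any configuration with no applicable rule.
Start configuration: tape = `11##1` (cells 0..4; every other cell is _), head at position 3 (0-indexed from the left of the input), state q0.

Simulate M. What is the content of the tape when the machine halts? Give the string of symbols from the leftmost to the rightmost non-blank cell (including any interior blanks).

q0 | ___11#[#]1   read # → write 1, move -1, go to q1
q1 | ___11[#]11   read # → write #, move +1, go to q1
q1 | ___11#[1]1   read 1 → write 1, move -1, go to q2
q2 | ___11[#]11   read # → write 0, move -1, go to q0
q0 | ___1[1]011   read 1 → write _, move -1, go to q1
q1 | ___[1]_011   read 1 → write 1, move -1, go to q2
q2 | __[_]1_011   read _ → write 0, move -1, go to q1
q1 | _[_]01_011   read _ → write #, move 0, go to q2
q2 | _[#]01_011   read # → write 0, move -1, go to q0
q0 | [_]001_011   read _ → write 0, move +1, go to q1
q1 | 0[0]01_011   read 0 → write _, move 0, go to q1
q1 | 0[_]01_011   read _ → write #, move 0, go to q2
q2 | 0[#]01_011   read # → write 0, move -1, go to q0
q0 | [0]001_011   read 0 → write 1, move +1, go to qH
qH | 1[0]01_011
The non-blank tape span at halt is 1001_011.

1001_011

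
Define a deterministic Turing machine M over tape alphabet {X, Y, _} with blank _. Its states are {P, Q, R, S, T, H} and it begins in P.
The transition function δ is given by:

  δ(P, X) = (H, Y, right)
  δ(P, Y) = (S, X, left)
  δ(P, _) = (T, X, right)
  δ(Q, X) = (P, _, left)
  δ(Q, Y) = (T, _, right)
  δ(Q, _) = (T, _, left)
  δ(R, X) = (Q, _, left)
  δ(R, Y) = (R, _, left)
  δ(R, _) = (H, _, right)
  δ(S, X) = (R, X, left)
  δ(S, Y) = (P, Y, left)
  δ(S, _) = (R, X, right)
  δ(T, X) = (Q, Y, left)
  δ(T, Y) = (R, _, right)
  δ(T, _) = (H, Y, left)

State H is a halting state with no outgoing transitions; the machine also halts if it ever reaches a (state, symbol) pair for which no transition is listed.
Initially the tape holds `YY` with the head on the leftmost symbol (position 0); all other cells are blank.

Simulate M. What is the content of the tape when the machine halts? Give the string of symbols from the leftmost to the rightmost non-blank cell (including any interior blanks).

P | __[Y]Y   read Y → write X, move left, go to S
S | _[_]XY   read _ → write X, move right, go to R
R | _X[X]Y   read X → write _, move left, go to Q
Q | _[X]_Y   read X → write _, move left, go to P
P | [_]__Y   read _ → write X, move right, go to T
T | X[_]_Y   read _ → write Y, move left, go to H
H | [X]Y_Y
The non-blank tape span at halt is XY_Y.

XY_Y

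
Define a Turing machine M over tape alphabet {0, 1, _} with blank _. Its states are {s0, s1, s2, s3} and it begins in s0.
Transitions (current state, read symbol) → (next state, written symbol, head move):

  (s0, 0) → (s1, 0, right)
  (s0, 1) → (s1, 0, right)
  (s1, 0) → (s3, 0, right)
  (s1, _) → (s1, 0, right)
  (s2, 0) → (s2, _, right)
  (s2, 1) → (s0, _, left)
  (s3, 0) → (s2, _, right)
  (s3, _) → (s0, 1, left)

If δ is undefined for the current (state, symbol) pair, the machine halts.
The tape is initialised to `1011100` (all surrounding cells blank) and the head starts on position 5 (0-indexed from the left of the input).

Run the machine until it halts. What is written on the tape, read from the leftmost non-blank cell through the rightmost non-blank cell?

state=s0 head=5 tape=10111[0]0_   (s0,0)→(s1,0,right)
state=s1 head=6 tape=101110[0]_   (s1,0)→(s3,0,right)
state=s3 head=7 tape=1011100[_]   (s3,_)→(s0,1,left)
state=s0 head=6 tape=101110[0]1   (s0,0)→(s1,0,right)
state=s1 head=7 tape=1011100[1]
The non-blank tape span at halt is 10111001.

10111001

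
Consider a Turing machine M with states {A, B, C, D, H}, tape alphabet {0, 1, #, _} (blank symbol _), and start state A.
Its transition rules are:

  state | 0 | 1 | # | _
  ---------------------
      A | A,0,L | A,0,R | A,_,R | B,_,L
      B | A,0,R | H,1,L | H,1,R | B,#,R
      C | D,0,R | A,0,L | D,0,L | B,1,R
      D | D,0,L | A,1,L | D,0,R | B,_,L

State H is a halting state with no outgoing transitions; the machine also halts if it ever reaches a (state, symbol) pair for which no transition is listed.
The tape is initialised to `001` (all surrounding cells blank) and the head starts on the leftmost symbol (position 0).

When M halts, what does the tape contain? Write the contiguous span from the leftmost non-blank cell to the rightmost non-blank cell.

state=A head=0 tape=__[0]01   (A,0)→(A,0,L)
state=A head=-1 tape=_[_]001   (A,_)→(B,_,L)
state=B head=-2 tape=[_]_001   (B,_)→(B,#,R)
state=B head=-1 tape=#[_]001   (B,_)→(B,#,R)
state=B head=0 tape=##[0]01   (B,0)→(A,0,R)
state=A head=1 tape=##0[0]1   (A,0)→(A,0,L)
state=A head=0 tape=##[0]01   (A,0)→(A,0,L)
state=A head=-1 tape=#[#]001   (A,#)→(A,_,R)
state=A head=0 tape=#_[0]01   (A,0)→(A,0,L)
state=A head=-1 tape=#[_]001   (A,_)→(B,_,L)
state=B head=-2 tape=[#]_001   (B,#)→(H,1,R)
state=H head=-1 tape=1[_]001
The non-blank tape span at halt is 1_001.

1_001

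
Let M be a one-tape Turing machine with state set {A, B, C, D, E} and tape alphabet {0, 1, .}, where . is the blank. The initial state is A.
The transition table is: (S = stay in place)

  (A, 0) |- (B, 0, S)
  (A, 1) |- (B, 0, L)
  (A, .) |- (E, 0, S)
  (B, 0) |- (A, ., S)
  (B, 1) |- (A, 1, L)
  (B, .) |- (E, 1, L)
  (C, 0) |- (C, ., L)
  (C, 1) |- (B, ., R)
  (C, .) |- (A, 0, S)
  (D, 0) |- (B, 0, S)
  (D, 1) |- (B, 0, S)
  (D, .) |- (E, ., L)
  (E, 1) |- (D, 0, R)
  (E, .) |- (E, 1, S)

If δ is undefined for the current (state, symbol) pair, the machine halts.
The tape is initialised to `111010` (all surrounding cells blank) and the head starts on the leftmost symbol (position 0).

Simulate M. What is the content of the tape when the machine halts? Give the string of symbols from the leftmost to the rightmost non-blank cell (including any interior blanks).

A | ..[1]11010   read 1 → write 0, move L, go to B
B | .[.]011010   read . → write 1, move L, go to E
E | [.]1011010   read . → write 1, move S, go to E
E | [1]1011010   read 1 → write 0, move R, go to D
D | 0[1]011010   read 1 → write 0, move S, go to B
B | 0[0]011010   read 0 → write ., move S, go to A
A | 0[.]011010   read . → write 0, move S, go to E
E | 0[0]011010
The non-blank tape span at halt is 00011010.

00011010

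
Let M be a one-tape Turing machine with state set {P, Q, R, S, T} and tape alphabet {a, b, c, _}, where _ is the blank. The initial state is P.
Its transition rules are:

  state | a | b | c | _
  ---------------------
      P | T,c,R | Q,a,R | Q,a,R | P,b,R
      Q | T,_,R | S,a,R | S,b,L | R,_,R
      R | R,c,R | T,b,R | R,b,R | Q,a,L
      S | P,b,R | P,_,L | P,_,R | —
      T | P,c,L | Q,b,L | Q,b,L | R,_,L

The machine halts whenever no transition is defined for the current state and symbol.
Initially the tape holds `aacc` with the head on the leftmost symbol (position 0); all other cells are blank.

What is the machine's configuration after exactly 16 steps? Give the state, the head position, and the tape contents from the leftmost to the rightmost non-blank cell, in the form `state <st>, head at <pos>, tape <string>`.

P | [a]acc___   read a → write c, move R, go to T
T | c[a]cc___   read a → write c, move L, go to P
P | [c]ccc___   read c → write a, move R, go to Q
Q | a[c]cc___   read c → write b, move L, go to S
S | [a]bcc___   read a → write b, move R, go to P
P | b[b]cc___   read b → write a, move R, go to Q
Q | ba[c]c___   read c → write b, move L, go to S
S | b[a]bc___   read a → write b, move R, go to P
P | bb[b]c___   read b → write a, move R, go to Q
Q | bba[c]___   read c → write b, move L, go to S
S | bb[a]b___   read a → write b, move R, go to P
P | bbb[b]___   read b → write a, move R, go to Q
Q | bbba[_]__   read _ → write _, move R, go to R
R | bbba_[_]_   read _ → write a, move L, go to Q
Q | bbba[_]a_   read _ → write _, move R, go to R
R | bbba_[a]_   read a → write c, move R, go to R
R | bbba_c[_]
After 16 steps: state R, head at 6, tape bbba_c.

state R, head at 6, tape bbba_c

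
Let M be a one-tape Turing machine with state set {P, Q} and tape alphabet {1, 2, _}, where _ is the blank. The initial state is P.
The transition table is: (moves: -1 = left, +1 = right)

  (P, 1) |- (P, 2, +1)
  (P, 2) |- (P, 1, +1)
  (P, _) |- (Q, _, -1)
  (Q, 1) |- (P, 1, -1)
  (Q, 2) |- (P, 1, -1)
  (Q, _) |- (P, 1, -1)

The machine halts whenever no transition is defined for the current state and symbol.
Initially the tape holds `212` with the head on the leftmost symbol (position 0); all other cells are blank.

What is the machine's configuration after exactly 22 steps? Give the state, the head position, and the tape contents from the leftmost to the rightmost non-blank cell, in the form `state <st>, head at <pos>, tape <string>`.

state P, head at 2, tape 111

P | [2]12_   read 2 → write 1, move +1, go to P
P | 1[1]2_   read 1 → write 2, move +1, go to P
P | 12[2]_   read 2 → write 1, move +1, go to P
P | 121[_]   read _ → write _, move -1, go to Q
Q | 12[1]_   read 1 → write 1, move -1, go to P
P | 1[2]1_   read 2 → write 1, move +1, go to P
P | 11[1]_   read 1 → write 2, move +1, go to P
P | 112[_]   read _ → write _, move -1, go to Q
Q | 11[2]_   read 2 → write 1, move -1, go to P
P | 1[1]1_   read 1 → write 2, move +1, go to P
P | 12[1]_   read 1 → write 2, move +1, go to P
P | 122[_]   read _ → write _, move -1, go to Q
Q | 12[2]_   read 2 → write 1, move -1, go to P
P | 1[2]1_   read 2 → write 1, move +1, go to P
P | 11[1]_   read 1 → write 2, move +1, go to P
P | 112[_]   read _ → write _, move -1, go to Q
Q | 11[2]_   read 2 → write 1, move -1, go to P
P | 1[1]1_   read 1 → write 2, move +1, go to P
P | 12[1]_   read 1 → write 2, move +1, go to P
P | 122[_]   read _ → write _, move -1, go to Q
Q | 12[2]_   read 2 → write 1, move -1, go to P
P | 1[2]1_   read 2 → write 1, move +1, go to P
P | 11[1]_
After 22 steps: state P, head at 2, tape 111.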